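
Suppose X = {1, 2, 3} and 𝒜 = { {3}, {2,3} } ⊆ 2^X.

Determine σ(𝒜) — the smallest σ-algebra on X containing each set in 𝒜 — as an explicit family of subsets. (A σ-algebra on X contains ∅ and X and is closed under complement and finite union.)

|σ(𝒜)| = 8.  σ(𝒜) = { ∅, {1}, {2}, {3}, {1,2}, {1,3}, {2,3}, X }

Trace:
Begin from { ∅, {3}, {2,3}, X } (that is, 𝒜 plus ∅ and X).
Pass 1. New:
  {1}  = ᶜ of {2,3}
  {1,2}  = ᶜ of {3}
  [6 total]
Pass 2 (1 new):
  {1,3}  = {3} ∪ {1}
  [7 total]
Pass 3 adds 1:
  {2}  = ᶜ of {1,3}
  [8 total]
Pass 4: already closed under ᶜ and ∪.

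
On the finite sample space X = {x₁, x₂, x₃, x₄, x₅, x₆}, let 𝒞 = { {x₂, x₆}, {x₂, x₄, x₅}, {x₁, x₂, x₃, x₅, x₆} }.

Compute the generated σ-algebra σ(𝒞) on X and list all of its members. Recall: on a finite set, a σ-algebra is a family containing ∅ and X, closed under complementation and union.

σ(𝒞) = { ∅, {x₂}, {x₄}, {x₅}, {x₆}, {x₁, x₃}, {x₂, x₄}, {x₂, x₅}, {x₂, x₆}, {x₄, x₅}, {x₄, x₆}, {x₅, x₆}, {x₁, x₂, x₃}, {x₁, x₃, x₄}, {x₁, x₃, x₅}, {x₁, x₃, x₆}, {x₂, x₄, x₅}, {x₂, x₄, x₆}, {x₂, x₅, x₆}, {x₄, x₅, x₆}, {x₁, x₂, x₃, x₄}, {x₁, x₂, x₃, x₅}, {x₁, x₂, x₃, x₆}, {x₁, x₃, x₄, x₅}, {x₁, x₃, x₄, x₆}, {x₁, x₃, x₅, x₆}, {x₂, x₄, x₅, x₆}, {x₁, x₂, x₃, x₄, x₅}, {x₁, x₂, x₃, x₄, x₆}, {x₁, x₂, x₃, x₅, x₆}, {x₁, x₃, x₄, x₅, x₆}, X }

Trace:
Begin from { ∅, {x₂, x₆}, {x₂, x₄, x₅}, {x₁, x₂, x₃, x₅, x₆}, X } (that is, 𝒞 plus ∅ and X).
Round 1 (4 new):
  {x₄}  = complement {x₁, x₂, x₃, x₅, x₆}
  {x₁, x₃, x₆}  = complement {x₂, x₄, x₅}
  {x₁, x₃, x₄, x₅}  = complement {x₂, x₆}
  {x₂, x₄, x₅, x₆}  = {x₂, x₆} ∪ {x₂, x₄, x₅}
  — 9 sets.
Round 2. New:
  {x₁, x₃}  = complement {x₂, x₄, x₅, x₆}
  {x₂, x₄, x₆}  = {x₂, x₆} ∪ {x₄}
  {x₁, x₂, x₃, x₆}  = {x₁, x₃, x₆} ∪ {x₂, x₆}
  {x₁, x₃, x₄, x₆}  = {x₁, x₃, x₆} ∪ {x₄}
  {x₁, x₂, x₃, x₄, x₅}  = {x₁, x₃, x₄, x₅} ∪ {x₂, x₄, x₅}
  {x₁, x₃, x₄, x₅, x₆}  = {x₁, x₃, x₆} ∪ {x₁, x₃, x₄, x₅}
  — 15 sets.
Round 3: 7 new —
  {x₂}  = complement {x₁, x₃, x₄, x₅, x₆}
  {x₆}  = complement {x₁, x₂, x₃, x₄, x₅}
  {x₂, x₅}  = complement {x₁, x₃, x₄, x₆}
  {x₄, x₅}  = complement {x₁, x₂, x₃, x₆}
  {x₁, x₃, x₄}  = {x₁, x₃} ∪ {x₄}
  {x₁, x₃, x₅}  = complement {x₂, x₄, x₆}
  {x₁, x₂, x₃, x₄, x₆}  = {x₂, x₄, x₆} ∪ {x₁, x₃}
  — 22 sets.
Round 4: +9 →
  {x₅}  = complement {x₁, x₂, x₃, x₄, x₆}
  {x₂, x₄}  = {x₂} ∪ {x₄}
  {x₄, x₆}  = {x₆} ∪ {x₄}
  {x₁, x₂, x₃}  = {x₂} ∪ {x₁, x₃}
  {x₂, x₅, x₆}  = complement {x₁, x₃, x₄}
  {x₄, x₅, x₆}  = {x₄, x₅} ∪ {x₆}
  {x₁, x₂, x₃, x₄}  = {x₂} ∪ {x₁, x₃, x₄}
  {x₁, x₂, x₃, x₅}  = {x₂, x₅} ∪ {x₁, x₃, x₅}
  {x₁, x₃, x₅, x₆}  = {x₁, x₃, x₆} ∪ {x₁, x₃, x₅}
  — 31 sets.
Round 5 adds 1:
  {x₅, x₆}  = complement {x₁, x₂, x₃, x₄}
  — 32 sets.
Round 6 adds nothing — fixpoint reached.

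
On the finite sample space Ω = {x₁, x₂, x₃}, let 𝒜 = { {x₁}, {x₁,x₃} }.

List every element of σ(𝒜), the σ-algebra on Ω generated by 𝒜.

Begin from { ∅, {x₁}, {x₁,x₃}, Ω } (that is, 𝒜 plus ∅ and Ω).
Step 1. New:
  {x₂}  = ᶜ of {x₁,x₃}
  {x₂,x₃}  = ᶜ of {x₁}
  |family| = 6
Step 2. New:
  {x₁,x₂}  = {x₂} ∪ {x₁}
  |family| = 7
Step 3 (1 new):
  {x₃}  = ᶜ of {x₁,x₂}
  |family| = 8
Step 4: no new sets; the family is a σ-algebra.

Therefore σ(𝒜) = { ∅, {x₁}, {x₂}, {x₃}, {x₁,x₂}, {x₁,x₃}, {x₂,x₃}, Ω } (|σ(𝒜)| = 8).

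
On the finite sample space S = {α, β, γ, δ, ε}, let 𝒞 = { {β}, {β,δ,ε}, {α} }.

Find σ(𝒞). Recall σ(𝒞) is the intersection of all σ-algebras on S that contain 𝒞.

Take S₀ = 𝒞 ∪ {∅, S} = { {}, {α}, {β}, {β,δ,ε}, S }.
Round 1: 5 new —
  {α,β}  = {β} ∪ {α}
  {α,γ}  = {β,δ,ε}ᶜ
  {α,β,δ,ε}  = {β,δ,ε} ∪ {α}
  {α,γ,δ,ε}  = {β}ᶜ
  {β,γ,δ,ε}  = {α}ᶜ
  [10 total]
Round 2 (3 new):
  {γ}  = {α,β,δ,ε}ᶜ
  {α,β,γ}  = {α,β} ∪ {α,γ}
  {γ,δ,ε}  = {α,β}ᶜ
  [13 total]
Round 3: 2 new —
  {β,γ}  = {γ} ∪ {β}
  {δ,ε}  = {α,β,γ}ᶜ
  [15 total]
Round 4: +1 →
  {α,δ,ε}  = {β,γ}ᶜ
  [16 total]
Round 5: no new sets; the family is a σ-algebra.

σ(𝒞) = { {}, {α}, {β}, {γ}, {α,β}, {α,γ}, {β,γ}, {δ,ε}, {α,β,γ}, {α,δ,ε}, {β,δ,ε}, {γ,δ,ε}, {α,β,δ,ε}, {α,γ,δ,ε}, {β,γ,δ,ε}, S }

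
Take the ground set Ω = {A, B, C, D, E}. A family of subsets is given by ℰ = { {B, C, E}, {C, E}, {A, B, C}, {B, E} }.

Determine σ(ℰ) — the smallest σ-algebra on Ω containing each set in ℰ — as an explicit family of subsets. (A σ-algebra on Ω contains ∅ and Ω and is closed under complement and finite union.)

Answer: σ(ℰ) = { ∅, {A}, {B}, {C}, {D}, {E}, {A, B}, {A, C}, {A, D}, {A, E}, {B, C}, {B, D}, {B, E}, {C, D}, {C, E}, {D, E}, {A, B, C}, {A, B, D}, {A, B, E}, {A, C, D}, {A, C, E}, {A, D, E}, {B, C, D}, {B, C, E}, {B, D, E}, {C, D, E}, {A, B, C, D}, {A, B, C, E}, {A, B, D, E}, {A, C, D, E}, {B, C, D, E}, Ω }

Working:
Take S₀ = ℰ ∪ {∅, Ω} = { ∅, {B, E}, {C, E}, {A, B, C}, {B, C, E}, Ω }.
Iteration 1. New:
  {A, D}  = ᶜ of {B, C, E}
  {D, E}  = ᶜ of {A, B, C}
  {A, B, D}  = ᶜ of {C, E}
  {A, C, D}  = ᶜ of {B, E}
  {A, B, C, E}  = {B, E} ∪ {A, B, C}
  (now 11)
Iteration 2 adds 8:
  {D}  = ᶜ of {A, B, C, E}
  {A, D, E}  = {D, E} ∪ {A, D}
  {B, D, E}  = {B, E} ∪ {D, E}
  {C, D, E}  = {D, E} ∪ {C, E}
  {A, B, C, D}  = {A, B, C} ∪ {A, B, D}
  {A, B, D, E}  = {B, E} ∪ {A, B, D}
  {A, C, D, E}  = {D, E} ∪ {A, C, D}
  {B, C, D, E}  = {D, E} ∪ {B, C, E}
  (now 19)
Iteration 3. New:
  {A}  = ᶜ of {B, C, D, E}
  {B}  = ᶜ of {A, C, D, E}
  {C}  = ᶜ of {A, B, D, E}
  {E}  = ᶜ of {A, B, C, D}
  {A, B}  = ᶜ of {C, D, E}
  {A, C}  = ᶜ of {B, D, E}
  {B, C}  = ᶜ of {A, D, E}
  (now 26)
Iteration 4. New:
  {A, E}  = {E} ∪ {A}
  {B, D}  = {B} ∪ {D}
  {C, D}  = {C} ∪ {D}
  {A, B, E}  = {B, E} ∪ {A, B}
  {A, C, E}  = {E} ∪ {A, C}
  {B, C, D}  = {B, C} ∪ {D}
  (now 32)
Iteration 5: no new sets; the family is a σ-algebra.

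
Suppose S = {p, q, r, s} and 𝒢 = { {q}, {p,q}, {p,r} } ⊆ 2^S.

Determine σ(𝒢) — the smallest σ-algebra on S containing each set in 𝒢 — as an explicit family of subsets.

σ(𝒢) (16 sets): { {}, {p}, {q}, {r}, {s}, {p,q}, {p,r}, {p,s}, {q,r}, {q,s}, {r,s}, {p,q,r}, {p,q,s}, {p,r,s}, {q,r,s}, S }

Derivation:
Begin from { {}, {q}, {p,q}, {p,r}, S } (that is, 𝒢 plus ∅ and S).
Pass 1. New:
  {q,s}  = ᶜ of {p,r}
  {r,s}  = ᶜ of {p,q}
  {p,q,r}  = {p,q} ∪ {p,r}
  {p,r,s}  = ᶜ of {q}
Pass 2. New:
  {s}  = ᶜ of {p,q,r}
  {p,q,s}  = {p,q} ∪ {q,s}
  {q,r,s}  = {r,s} ∪ {q}
Pass 3. New:
  {p}  = ᶜ of {q,r,s}
  {r}  = ᶜ of {p,q,s}
Pass 4: 2 new —
  {p,s}  = {s} ∪ {p}
  {q,r}  = {r} ∪ {q}
Pass 5: stable.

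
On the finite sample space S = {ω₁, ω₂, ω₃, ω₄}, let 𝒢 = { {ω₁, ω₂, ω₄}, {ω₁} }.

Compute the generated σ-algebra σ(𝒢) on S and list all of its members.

Take S₀ = 𝒢 ∪ {∅, S} = { ∅, {ω₁}, {ω₁, ω₂, ω₄}, S }.
Round 1 adds 2:
  {ω₃}  = S∖{ω₁, ω₂, ω₄}
  {ω₂, ω₃, ω₄}  = S∖{ω₁}
  — 6 sets.
Round 2: 1 new —
  {ω₁, ω₃}  = {ω₃} ∪ {ω₁}
  — 7 sets.
Round 3: +1 →
  {ω₂, ω₄}  = S∖{ω₁, ω₃}
  — 8 sets.
Round 4: stable.

σ(𝒢) = { ∅, {ω₁}, {ω₃}, {ω₁, ω₃}, {ω₂, ω₄}, {ω₁, ω₂, ω₄}, {ω₂, ω₃, ω₄}, S }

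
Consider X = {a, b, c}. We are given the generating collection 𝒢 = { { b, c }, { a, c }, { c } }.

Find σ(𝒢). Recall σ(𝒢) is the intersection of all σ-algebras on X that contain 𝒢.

Answer: σ(𝒢) = { {  }, { a }, { b }, { c }, { a, b }, { a, c }, { b, c }, X }

Working:
Begin from { {  }, { c }, { a, c }, { b, c }, X } (that is, 𝒢 plus ∅ and X).
Step 1: +3 →
  { a }  = complement { b, c }
  { b }  = complement { a, c }
  { a, b }  = complement { c }
  [8 total]
Step 2: already closed under ᶜ and ∪.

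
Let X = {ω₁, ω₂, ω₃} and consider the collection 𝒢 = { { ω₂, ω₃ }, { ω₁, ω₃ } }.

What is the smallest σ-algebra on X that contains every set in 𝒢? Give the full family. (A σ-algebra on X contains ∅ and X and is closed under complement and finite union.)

Begin from { ∅, { ω₁, ω₃ }, { ω₂, ω₃ }, X } (that is, 𝒢 plus ∅ and X).
Round 1 adds 2:
  { ω₁ }  = complement { ω₂, ω₃ }
  { ω₂ }  = complement { ω₁, ω₃ }
  — 6 sets.
Round 2. New:
  { ω₁, ω₂ }  = { ω₂ } ∪ { ω₁ }
  — 7 sets.
Round 3: +1 →
  { ω₃ }  = complement { ω₁, ω₂ }
  — 8 sets.
Round 4 adds nothing — fixpoint reached.

Hence σ(𝒢) has 8 members: { ∅, { ω₁ }, { ω₂ }, { ω₃ }, { ω₁, ω₂ }, { ω₁, ω₃ }, { ω₂, ω₃ }, X }.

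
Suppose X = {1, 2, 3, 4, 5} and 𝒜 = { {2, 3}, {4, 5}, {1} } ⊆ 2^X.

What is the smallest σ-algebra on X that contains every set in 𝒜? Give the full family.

σ(𝒜) (8 sets): { {}, {1}, {2, 3}, {4, 5}, {1, 2, 3}, {1, 4, 5}, {2, 3, 4, 5}, X }

Trace:
Start: 𝒜 ∪ {∅, X} = { {}, {1}, {2, 3}, {4, 5}, X }.
Iteration 1. New:
  {1, 2, 3}  = complement {4, 5}
  {1, 4, 5}  = complement {2, 3}
  {2, 3, 4, 5}  = complement {1}
  |family| = 8
Iteration 2 adds nothing — fixpoint reached.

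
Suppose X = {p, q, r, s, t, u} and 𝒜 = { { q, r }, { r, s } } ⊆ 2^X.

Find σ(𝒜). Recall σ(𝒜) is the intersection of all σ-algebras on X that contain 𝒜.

Initial family (4 sets): { {  }, { q, r }, { r, s }, X }.
Round 1: +3 →
  { q, r, s }  = { r, s } ∪ { q, r }
  { p, q, t, u }  = { r, s }ᶜ
  { p, s, t, u }  = { q, r }ᶜ
  |family| = 7
Round 2: +4 →
  { p, t, u }  = { q, r, s }ᶜ
  { p, q, r, t, u }  = { q, r } ∪ { p, q, t, u }
  { p, q, s, t, u }  = { p, s, t, u } ∪ { p, q, t, u }
  { p, r, s, t, u }  = { r, s } ∪ { p, s, t, u }
  |family| = 11
Round 3: +3 →
  { q }  = { p, r, s, t, u }ᶜ
  { r }  = { p, q, s, t, u }ᶜ
  { s }  = { p, q, r, t, u }ᶜ
  |family| = 14
Round 4 (2 new):
  { q, s }  = { q } ∪ { s }
  { p, r, t, u }  = { r } ∪ { p, t, u }
  |family| = 16
Round 5: already closed under ᶜ and ∪.

Hence σ(𝒜) has 16 members: { {  }, { q }, { r }, { s }, { q, r }, { q, s }, { r, s }, { p, t, u }, { q, r, s }, { p, q, t, u }, { p, r, t, u }, { p, s, t, u }, { p, q, r, t, u }, { p, q, s, t, u }, { p, r, s, t, u }, X }.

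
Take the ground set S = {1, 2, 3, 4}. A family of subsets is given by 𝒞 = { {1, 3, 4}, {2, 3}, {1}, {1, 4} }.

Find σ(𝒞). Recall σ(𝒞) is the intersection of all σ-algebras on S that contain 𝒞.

Seed the family with 𝒞 together with ∅ and S: { ∅, {1}, {1, 4}, {2, 3}, {1, 3, 4}, S }.
Step 1: 3 new —
  {2}  = {1, 3, 4}ᶜ
  {1, 2, 3}  = {2, 3} ∪ {1}
  {2, 3, 4}  = {1}ᶜ
  [9 total]
Step 2 (3 new):
  {4}  = {1, 2, 3}ᶜ
  {1, 2}  = {2} ∪ {1}
  {1, 2, 4}  = {2} ∪ {1, 4}
  [12 total]
Step 3: 3 new —
  {3}  = {1, 2, 4}ᶜ
  {2, 4}  = {4} ∪ {2}
  {3, 4}  = {1, 2}ᶜ
  [15 total]
Step 4. New:
  {1, 3}  = {2, 4}ᶜ
  [16 total]
Step 5: stable.

|σ(𝒞)| = 16.  σ(𝒞) = { ∅, {1}, {2}, {3}, {4}, {1, 2}, {1, 3}, {1, 4}, {2, 3}, {2, 4}, {3, 4}, {1, 2, 3}, {1, 2, 4}, {1, 3, 4}, {2, 3, 4}, S }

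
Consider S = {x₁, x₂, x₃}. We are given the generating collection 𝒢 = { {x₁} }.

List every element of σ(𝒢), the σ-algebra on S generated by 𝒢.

Begin from { ∅, {x₁}, S } (that is, 𝒢 plus ∅ and S).
Round 1: 1 new —
  {x₂,x₃}  = ᶜ of {x₁}
  [4 total]
Round 2: closed — nothing new.

σ(𝒢) = { ∅, {x₁}, {x₂,x₃}, S }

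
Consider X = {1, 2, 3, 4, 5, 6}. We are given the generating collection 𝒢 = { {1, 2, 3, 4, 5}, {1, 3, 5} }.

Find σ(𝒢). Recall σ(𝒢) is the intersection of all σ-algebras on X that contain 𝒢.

Start: 𝒢 ∪ {∅, X} = { {}, {1, 3, 5}, {1, 2, 3, 4, 5}, X }.
Round 1 adds 2:
  {6}  = complement {1, 2, 3, 4, 5}
  {2, 4, 6}  = complement {1, 3, 5}
  |family| = 6
Round 2: 1 new —
  {1, 3, 5, 6}  = {1, 3, 5} ∪ {6}
  |family| = 7
Round 3: +1 →
  {2, 4}  = complement {1, 3, 5, 6}
  |family| = 8
Round 4 adds nothing — fixpoint reached.

|σ(𝒢)| = 8.  σ(𝒢) = { {}, {6}, {2, 4}, {1, 3, 5}, {2, 4, 6}, {1, 3, 5, 6}, {1, 2, 3, 4, 5}, X }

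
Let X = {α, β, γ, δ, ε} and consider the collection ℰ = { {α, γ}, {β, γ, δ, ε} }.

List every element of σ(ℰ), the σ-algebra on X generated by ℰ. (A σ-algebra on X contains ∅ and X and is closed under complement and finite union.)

Seed the family with ℰ together with ∅ and X: { {}, {α, γ}, {β, γ, δ, ε}, X }.
Pass 1. New:
  {α}  = ᶜ of {β, γ, δ, ε}
  {β, δ, ε}  = ᶜ of {α, γ}
  — 6 sets.
Pass 2: 1 new —
  {α, β, δ, ε}  = {β, δ, ε} ∪ {α}
  — 7 sets.
Pass 3: 1 new —
  {γ}  = ᶜ of {α, β, δ, ε}
  — 8 sets.
Pass 4 adds nothing — fixpoint reached.

σ(ℰ) = { {}, {α}, {γ}, {α, γ}, {β, δ, ε}, {α, β, δ, ε}, {β, γ, δ, ε}, X }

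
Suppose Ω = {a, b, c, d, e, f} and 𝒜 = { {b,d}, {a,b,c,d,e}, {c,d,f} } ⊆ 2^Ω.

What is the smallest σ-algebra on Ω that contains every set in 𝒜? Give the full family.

Take S₀ = 𝒜 ∪ {∅, Ω} = { ∅, {b,d}, {c,d,f}, {a,b,c,d,e}, Ω }.
Pass 1: 4 new —
  {f}  = {a,b,c,d,e}ᶜ
  {a,b,e}  = {c,d,f}ᶜ
  {a,c,e,f}  = {b,d}ᶜ
  {b,c,d,f}  = {c,d,f} ∪ {b,d}
  — 9 sets.
Pass 2: 6 new —
  {a,e}  = {b,c,d,f}ᶜ
  {b,d,f}  = {f} ∪ {b,d}
  {a,b,d,e}  = {a,b,e} ∪ {b,d}
  {a,b,e,f}  = {f} ∪ {a,b,e}
  {a,b,c,e,f}  = {a,c,e,f} ∪ {a,b,e}
  {a,c,d,e,f}  = {a,c,e,f} ∪ {c,d,f}
  — 15 sets.
Pass 3 (7 new):
  {b}  = {a,c,d,e,f}ᶜ
  {d}  = {a,b,c,e,f}ᶜ
  {c,d}  = {a,b,e,f}ᶜ
  {c,f}  = {a,b,d,e}ᶜ
  {a,c,e}  = {b,d,f}ᶜ
  {a,e,f}  = {a,e} ∪ {f}
  {a,b,d,e,f}  = {b,d,f} ∪ {a,b,e}
  — 22 sets.
Pass 4 (9 new):
  {c}  = {a,b,d,e,f}ᶜ
  {b,f}  = {b} ∪ {f}
  {d,f}  = {f} ∪ {d}
  {a,d,e}  = {a,e} ∪ {d}
  {b,c,d}  = {a,e,f}ᶜ
  {b,c,f}  = {b} ∪ {c,f}
  {a,b,c,e}  = {a,c,e} ∪ {b}
  {a,c,d,e}  = {c,d} ∪ {a,c,e}
  {a,d,e,f}  = {a,e,f} ∪ {d}
  — 31 sets.
Pass 5 (1 new):
  {b,c}  = {a,d,e,f}ᶜ
  — 32 sets.
Pass 6: already closed under ᶜ and ∪.

|σ(𝒜)| = 32.  σ(𝒜) = { ∅, {b}, {c}, {d}, {f}, {a,e}, {b,c}, {b,d}, {b,f}, {c,d}, {c,f}, {d,f}, {a,b,e}, {a,c,e}, {a,d,e}, {a,e,f}, {b,c,d}, {b,c,f}, {b,d,f}, {c,d,f}, {a,b,c,e}, {a,b,d,e}, {a,b,e,f}, {a,c,d,e}, {a,c,e,f}, {a,d,e,f}, {b,c,d,f}, {a,b,c,d,e}, {a,b,c,e,f}, {a,b,d,e,f}, {a,c,d,e,f}, Ω }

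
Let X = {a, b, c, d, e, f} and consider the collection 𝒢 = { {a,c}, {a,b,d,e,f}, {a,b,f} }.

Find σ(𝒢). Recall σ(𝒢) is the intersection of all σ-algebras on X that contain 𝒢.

σ(𝒢) = { {}, {a}, {c}, {a,c}, {b,f}, {d,e}, {a,b,f}, {a,d,e}, {b,c,f}, {c,d,e}, {a,b,c,f}, {a,c,d,e}, {b,d,e,f}, {a,b,d,e,f}, {b,c,d,e,f}, X }

Check:
Initial family (5 sets): { {}, {a,c}, {a,b,f}, {a,b,d,e,f}, X }.
Step 1 adds 4:
  {c}  = ᶜ of {a,b,d,e,f}
  {c,d,e}  = ᶜ of {a,b,f}
  {a,b,c,f}  = {a,c} ∪ {a,b,f}
  {b,d,e,f}  = ᶜ of {a,c}
  [9 total]
Step 2: 3 new —
  {d,e}  = ᶜ of {a,b,c,f}
  {a,c,d,e}  = {c,d,e} ∪ {a,c}
  {b,c,d,e,f}  = {c,d,e} ∪ {b,d,e,f}
  [12 total]
Step 3: +2 →
  {a}  = ᶜ of {b,c,d,e,f}
  {b,f}  = ᶜ of {a,c,d,e}
  [14 total]
Step 4 (2 new):
  {a,d,e}  = {d,e} ∪ {a}
  {b,c,f}  = {c} ∪ {b,f}
  [16 total]
Step 5: stable.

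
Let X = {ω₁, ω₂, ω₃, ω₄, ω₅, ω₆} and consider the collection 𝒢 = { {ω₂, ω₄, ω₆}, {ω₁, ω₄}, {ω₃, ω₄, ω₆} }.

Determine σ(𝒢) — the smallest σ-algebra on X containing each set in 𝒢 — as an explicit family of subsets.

σ(𝒢) = { {}, {ω₁}, {ω₂}, {ω₃}, {ω₄}, {ω₅}, {ω₆}, {ω₁, ω₂}, {ω₁, ω₃}, {ω₁, ω₄}, {ω₁, ω₅}, {ω₁, ω₆}, {ω₂, ω₃}, {ω₂, ω₄}, {ω₂, ω₅}, {ω₂, ω₆}, {ω₃, ω₄}, {ω₃, ω₅}, {ω₃, ω₆}, {ω₄, ω₅}, {ω₄, ω₆}, {ω₅, ω₆}, {ω₁, ω₂, ω₃}, {ω₁, ω₂, ω₄}, {ω₁, ω₂, ω₅}, {ω₁, ω₂, ω₆}, {ω₁, ω₃, ω₄}, {ω₁, ω₃, ω₅}, {ω₁, ω₃, ω₆}, {ω₁, ω₄, ω₅}, {ω₁, ω₄, ω₆}, {ω₁, ω₅, ω₆}, {ω₂, ω₃, ω₄}, {ω₂, ω₃, ω₅}, {ω₂, ω₃, ω₆}, {ω₂, ω₄, ω₅}, {ω₂, ω₄, ω₆}, {ω₂, ω₅, ω₆}, {ω₃, ω₄, ω₅}, {ω₃, ω₄, ω₆}, {ω₃, ω₅, ω₆}, {ω₄, ω₅, ω₆}, {ω₁, ω₂, ω₃, ω₄}, {ω₁, ω₂, ω₃, ω₅}, {ω₁, ω₂, ω₃, ω₆}, {ω₁, ω₂, ω₄, ω₅}, {ω₁, ω₂, ω₄, ω₆}, {ω₁, ω₂, ω₅, ω₆}, {ω₁, ω₃, ω₄, ω₅}, {ω₁, ω₃, ω₄, ω₆}, {ω₁, ω₃, ω₅, ω₆}, {ω₁, ω₄, ω₅, ω₆}, {ω₂, ω₃, ω₄, ω₅}, {ω₂, ω₃, ω₄, ω₆}, {ω₂, ω₃, ω₅, ω₆}, {ω₂, ω₄, ω₅, ω₆}, {ω₃, ω₄, ω₅, ω₆}, {ω₁, ω₂, ω₃, ω₄, ω₅}, {ω₁, ω₂, ω₃, ω₄, ω₆}, {ω₁, ω₂, ω₃, ω₅, ω₆}, {ω₁, ω₂, ω₄, ω₅, ω₆}, {ω₁, ω₃, ω₄, ω₅, ω₆}, {ω₂, ω₃, ω₄, ω₅, ω₆}, X }

Trace:
Begin from { {}, {ω₁, ω₄}, {ω₂, ω₄, ω₆}, {ω₃, ω₄, ω₆}, X } (that is, 𝒢 plus ∅ and X).
Iteration 1. New:
  {ω₁, ω₂, ω₅}  = ᶜ of {ω₃, ω₄, ω₆}
  {ω₁, ω₃, ω₅}  = ᶜ of {ω₂, ω₄, ω₆}
  {ω₁, ω₂, ω₄, ω₆}  = {ω₂, ω₄, ω₆} ∪ {ω₁, ω₄}
  {ω₁, ω₃, ω₄, ω₆}  = {ω₁, ω₄} ∪ {ω₃, ω₄, ω₆}
  {ω₂, ω₃, ω₄, ω₆}  = {ω₂, ω₄, ω₆} ∪ {ω₃, ω₄, ω₆}
  {ω₂, ω₃, ω₅, ω₆}  = ᶜ of {ω₁, ω₄}
Iteration 2: 11 new —
  {ω₁, ω₅}  = ᶜ of {ω₂, ω₃, ω₄, ω₆}
  {ω₂, ω₅}  = ᶜ of {ω₁, ω₃, ω₄, ω₆}
  {ω₃, ω₅}  = ᶜ of {ω₁, ω₂, ω₄, ω₆}
  {ω₁, ω₂, ω₃, ω₅}  = {ω₁, ω₃, ω₅} ∪ {ω₁, ω₂, ω₅}
  {ω₁, ω₂, ω₄, ω₅}  = {ω₁, ω₂, ω₅} ∪ {ω₁, ω₄}
  {ω₁, ω₃, ω₄, ω₅}  = {ω₁, ω₃, ω₅} ∪ {ω₁, ω₄}
  {ω₁, ω₂, ω₃, ω₄, ω₆}  = {ω₂, ω₄, ω₆} ∪ {ω₁, ω₃, ω₄, ω₆}
  {ω₁, ω₂, ω₃, ω₅, ω₆}  = {ω₁, ω₃, ω₅} ∪ {ω₂, ω₃, ω₅, ω₆}
  {ω₁, ω₂, ω₄, ω₅, ω₆}  = {ω₂, ω₄, ω₆} ∪ {ω₁, ω₂, ω₅}
  {ω₁, ω₃, ω₄, ω₅, ω₆}  = {ω₁, ω₃, ω₅} ∪ {ω₁, ω₃, ω₄, ω₆}
  {ω₂, ω₃, ω₄, ω₅, ω₆}  = {ω₂, ω₄, ω₆} ∪ {ω₂, ω₃, ω₅, ω₆}
Iteration 3 (13 new):
  {ω₁}  = ᶜ of {ω₂, ω₃, ω₄, ω₅, ω₆}
  {ω₂}  = ᶜ of {ω₁, ω₃, ω₄, ω₅, ω₆}
  {ω₃}  = ᶜ of {ω₁, ω₂, ω₄, ω₅, ω₆}
  {ω₄}  = ᶜ of {ω₁, ω₂, ω₃, ω₅, ω₆}
  {ω₅}  = ᶜ of {ω₁, ω₂, ω₃, ω₄, ω₆}
  {ω₂, ω₆}  = ᶜ of {ω₁, ω₃, ω₄, ω₅}
  {ω₃, ω₆}  = ᶜ of {ω₁, ω₂, ω₄, ω₅}
  {ω₄, ω₆}  = ᶜ of {ω₁, ω₂, ω₃, ω₅}
  {ω₁, ω₄, ω₅}  = {ω₁, ω₄} ∪ {ω₁, ω₅}
  {ω₂, ω₃, ω₅}  = {ω₂, ω₅} ∪ {ω₃, ω₅}
  {ω₂, ω₄, ω₅, ω₆}  = {ω₂, ω₄, ω₆} ∪ {ω₂, ω₅}
  {ω₃, ω₄, ω₅, ω₆}  = {ω₃, ω₅} ∪ {ω₃, ω₄, ω₆}
  {ω₁, ω₂, ω₃, ω₄, ω₅}  = {ω₂, ω₅} ∪ {ω₁, ω₃, ω₄, ω₅}
Iteration 4 adds 22:
  {ω₆}  = ᶜ of {ω₁, ω₂, ω₃, ω₄, ω₅}
  {ω₁, ω₂}  = ᶜ of {ω₃, ω₄, ω₅, ω₆}
  {ω₁, ω₃}  = ᶜ of {ω₂, ω₄, ω₅, ω₆}
  {ω₂, ω₃}  = {ω₂} ∪ {ω₃}
  {ω₂, ω₄}  = {ω₂} ∪ {ω₄}
  {ω₃, ω₄}  = {ω₃} ∪ {ω₄}
  {ω₄, ω₅}  = {ω₅} ∪ {ω₄}
  {ω₁, ω₂, ω₄}  = {ω₂} ∪ {ω₁, ω₄}
  {ω₁, ω₂, ω₆}  = {ω₁} ∪ {ω₂, ω₆}
  {ω₁, ω₃, ω₄}  = {ω₃} ∪ {ω₁, ω₄}
  {ω₁, ω₃, ω₆}  = {ω₁} ∪ {ω₃, ω₆}
  {ω₁, ω₄, ω₆}  = ᶜ of {ω₂, ω₃, ω₅}
  {ω₂, ω₃, ω₆}  = ᶜ of {ω₁, ω₄, ω₅}
  {ω₂, ω₄, ω₅}  = {ω₂, ω₅} ∪ {ω₄}
  {ω₂, ω₅, ω₆}  = {ω₂, ω₅} ∪ {ω₂, ω₆}
  {ω₃, ω₄, ω₅}  = {ω₃, ω₅} ∪ {ω₄}
  {ω₃, ω₅, ω₆}  = {ω₅} ∪ {ω₃, ω₆}
  {ω₄, ω₅, ω₆}  = {ω₅} ∪ {ω₄, ω₆}
  {ω₁, ω₂, ω₅, ω₆}  = {ω₂, ω₆} ∪ {ω₁, ω₂, ω₅}
  {ω₁, ω₃, ω₅, ω₆}  = {ω₁, ω₃, ω₅} ∪ {ω₃, ω₆}
  {ω₁, ω₄, ω₅, ω₆}  = {ω₁, ω₄, ω₅} ∪ {ω₄, ω₆}
  {ω₂, ω₃, ω₄, ω₅}  = {ω₂, ω₃, ω₅} ∪ {ω₄}
Iteration 5: 7 new —
  {ω₁, ω₆}  = ᶜ of {ω₂, ω₃, ω₄, ω₅}
  {ω₅, ω₆}  = {ω₆} ∪ {ω₅}
  {ω₁, ω₂, ω₃}  = ᶜ of {ω₄, ω₅, ω₆}
  {ω₁, ω₅, ω₆}  = {ω₁, ω₅} ∪ {ω₆}
  {ω₂, ω₃, ω₄}  = {ω₃, ω₄} ∪ {ω₂}
  {ω₁, ω₂, ω₃, ω₄}  = {ω₃, ω₄} ∪ {ω₁, ω₂}
  {ω₁, ω₂, ω₃, ω₆}  = ᶜ of {ω₄, ω₅}
After Iteration 6 the family is unchanged; done.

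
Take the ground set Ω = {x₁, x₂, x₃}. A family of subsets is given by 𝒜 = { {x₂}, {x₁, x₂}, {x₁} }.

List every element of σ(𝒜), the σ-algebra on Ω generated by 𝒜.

Seed the family with 𝒜 together with ∅ and Ω: { ∅, {x₁}, {x₂}, {x₁, x₂}, Ω }.
Step 1: +3 →
  {x₃}  = Ω∖{x₁, x₂}
  {x₁, x₃}  = Ω∖{x₂}
  {x₂, x₃}  = Ω∖{x₁}
Step 2 adds nothing — fixpoint reached.

σ(𝒜) = { ∅, {x₁}, {x₂}, {x₃}, {x₁, x₂}, {x₁, x₃}, {x₂, x₃}, Ω }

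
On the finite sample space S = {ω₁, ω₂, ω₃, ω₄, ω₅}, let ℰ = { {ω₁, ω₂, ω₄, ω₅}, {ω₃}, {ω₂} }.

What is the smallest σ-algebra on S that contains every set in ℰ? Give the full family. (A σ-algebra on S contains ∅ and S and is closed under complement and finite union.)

Start: ℰ ∪ {∅, S} = { ∅, {ω₂}, {ω₃}, {ω₁, ω₂, ω₄, ω₅}, S }.
Step 1 adds 2:
  {ω₂, ω₃}  = {ω₃} ∪ {ω₂}
  {ω₁, ω₃, ω₄, ω₅}  = {ω₂}ᶜ
  — 7 sets.
Step 2. New:
  {ω₁, ω₄, ω₅}  = {ω₂, ω₃}ᶜ
  — 8 sets.
After Step 3 the family is unchanged; done.

|σ(ℰ)| = 8.  σ(ℰ) = { ∅, {ω₂}, {ω₃}, {ω₂, ω₃}, {ω₁, ω₄, ω₅}, {ω₁, ω₂, ω₄, ω₅}, {ω₁, ω₃, ω₄, ω₅}, S }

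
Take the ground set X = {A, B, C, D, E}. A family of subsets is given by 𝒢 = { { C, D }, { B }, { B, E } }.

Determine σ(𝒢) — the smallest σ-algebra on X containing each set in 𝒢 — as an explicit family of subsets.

σ(𝒢) = { ∅, { A }, { B }, { E }, { A, B }, { A, E }, { B, E }, { C, D }, { A, B, E }, { A, C, D }, { B, C, D }, { C, D, E }, { A, B, C, D }, { A, C, D, E }, { B, C, D, E }, X }

Derivation:
Seed the family with 𝒢 together with ∅ and X: { ∅, { B }, { B, E }, { C, D }, X }.
Step 1: 5 new —
  { A, B, E }  = ᶜ of { C, D }
  { A, C, D }  = ᶜ of { B, E }
  { B, C, D }  = { C, D } ∪ { B }
  { A, C, D, E }  = ᶜ of { B }
  { B, C, D, E }  = { B, E } ∪ { C, D }
  (now 10)
Step 2: 3 new —
  { A }  = ᶜ of { B, C, D, E }
  { A, E }  = ᶜ of { B, C, D }
  { A, B, C, D }  = { B, C, D } ∪ { A, C, D }
  (now 13)
Step 3. New:
  { E }  = ᶜ of { A, B, C, D }
  { A, B }  = { B } ∪ { A }
  (now 15)
Step 4: +1 →
  { C, D, E }  = ᶜ of { A, B }
  (now 16)
Step 5: closed — nothing new.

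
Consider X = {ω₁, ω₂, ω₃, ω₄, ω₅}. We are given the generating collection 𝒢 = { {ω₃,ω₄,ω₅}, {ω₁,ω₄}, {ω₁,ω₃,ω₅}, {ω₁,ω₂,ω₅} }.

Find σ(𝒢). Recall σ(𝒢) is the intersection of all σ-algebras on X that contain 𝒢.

Answer: σ(𝒢) = { ∅, {ω₁}, {ω₂}, {ω₃}, {ω₄}, {ω₅}, {ω₁,ω₂}, {ω₁,ω₃}, {ω₁,ω₄}, {ω₁,ω₅}, {ω₂,ω₃}, {ω₂,ω₄}, {ω₂,ω₅}, {ω₃,ω₄}, {ω₃,ω₅}, {ω₄,ω₅}, {ω₁,ω₂,ω₃}, {ω₁,ω₂,ω₄}, {ω₁,ω₂,ω₅}, {ω₁,ω₃,ω₄}, {ω₁,ω₃,ω₅}, {ω₁,ω₄,ω₅}, {ω₂,ω₃,ω₄}, {ω₂,ω₃,ω₅}, {ω₂,ω₄,ω₅}, {ω₃,ω₄,ω₅}, {ω₁,ω₂,ω₃,ω₄}, {ω₁,ω₂,ω₃,ω₅}, {ω₁,ω₂,ω₄,ω₅}, {ω₁,ω₃,ω₄,ω₅}, {ω₂,ω₃,ω₄,ω₅}, X }

Check:
Begin from { ∅, {ω₁,ω₄}, {ω₁,ω₂,ω₅}, {ω₁,ω₃,ω₅}, {ω₃,ω₄,ω₅}, X } (that is, 𝒢 plus ∅ and X).
Iteration 1 adds 7:
  {ω₁,ω₂}  = X∖{ω₃,ω₄,ω₅}
  {ω₂,ω₄}  = X∖{ω₁,ω₃,ω₅}
  {ω₃,ω₄}  = X∖{ω₁,ω₂,ω₅}
  {ω₂,ω₃,ω₅}  = X∖{ω₁,ω₄}
  {ω₁,ω₂,ω₃,ω₅}  = {ω₁,ω₂,ω₅} ∪ {ω₁,ω₃,ω₅}
  {ω₁,ω₂,ω₄,ω₅}  = {ω₁,ω₂,ω₅} ∪ {ω₁,ω₄}
  {ω₁,ω₃,ω₄,ω₅}  = {ω₃,ω₄,ω₅} ∪ {ω₁,ω₄}
  — 13 sets.
Iteration 2: +8 →
  {ω₂}  = X∖{ω₁,ω₃,ω₄,ω₅}
  {ω₃}  = X∖{ω₁,ω₂,ω₄,ω₅}
  {ω₄}  = X∖{ω₁,ω₂,ω₃,ω₅}
  {ω₁,ω₂,ω₄}  = {ω₁,ω₂} ∪ {ω₁,ω₄}
  {ω₁,ω₃,ω₄}  = {ω₃,ω₄} ∪ {ω₁,ω₄}
  {ω₂,ω₃,ω₄}  = {ω₃,ω₄} ∪ {ω₂,ω₄}
  {ω₁,ω₂,ω₃,ω₄}  = {ω₃,ω₄} ∪ {ω₁,ω₂}
  {ω₂,ω₃,ω₄,ω₅}  = {ω₃,ω₄,ω₅} ∪ {ω₂,ω₃,ω₅}
  — 21 sets.
Iteration 3 (7 new):
  {ω₁}  = X∖{ω₂,ω₃,ω₄,ω₅}
  {ω₅}  = X∖{ω₁,ω₂,ω₃,ω₄}
  {ω₁,ω₅}  = X∖{ω₂,ω₃,ω₄}
  {ω₂,ω₃}  = {ω₂} ∪ {ω₃}
  {ω₂,ω₅}  = X∖{ω₁,ω₃,ω₄}
  {ω₃,ω₅}  = X∖{ω₁,ω₂,ω₄}
  {ω₁,ω₂,ω₃}  = {ω₁,ω₂} ∪ {ω₃}
  — 28 sets.
Iteration 4. New:
  {ω₁,ω₃}  = {ω₃} ∪ {ω₁}
  {ω₄,ω₅}  = X∖{ω₁,ω₂,ω₃}
  {ω₁,ω₄,ω₅}  = X∖{ω₂,ω₃}
  {ω₂,ω₄,ω₅}  = {ω₂,ω₅} ∪ {ω₄}
  — 32 sets.
Iteration 5: already closed under ᶜ and ∪.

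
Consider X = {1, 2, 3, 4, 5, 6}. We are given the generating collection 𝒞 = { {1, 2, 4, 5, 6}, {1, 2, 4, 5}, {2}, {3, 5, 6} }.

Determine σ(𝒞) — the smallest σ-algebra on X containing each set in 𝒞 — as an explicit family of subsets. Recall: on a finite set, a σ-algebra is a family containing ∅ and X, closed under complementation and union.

Start: 𝒞 ∪ {∅, X} = { ∅, {2}, {3, 5, 6}, {1, 2, 4, 5}, {1, 2, 4, 5, 6}, X }.
Step 1: 5 new —
  {3}  = complement {1, 2, 4, 5, 6}
  {3, 6}  = complement {1, 2, 4, 5}
  {1, 2, 4}  = complement {3, 5, 6}
  {2, 3, 5, 6}  = {3, 5, 6} ∪ {2}
  {1, 3, 4, 5, 6}  = complement {2}
Step 2: +6 →
  {1, 4}  = complement {2, 3, 5, 6}
  {2, 3}  = {2} ∪ {3}
  {2, 3, 6}  = {2} ∪ {3, 6}
  {1, 2, 3, 4}  = {1, 2, 4} ∪ {3}
  {1, 2, 3, 4, 5}  = {1, 2, 4, 5} ∪ {3}
  {1, 2, 3, 4, 6}  = {1, 2, 4} ∪ {3, 6}
Step 3 (7 new):
  {5}  = complement {1, 2, 3, 4, 6}
  {6}  = complement {1, 2, 3, 4, 5}
  {5, 6}  = complement {1, 2, 3, 4}
  {1, 3, 4}  = {3} ∪ {1, 4}
  {1, 4, 5}  = complement {2, 3, 6}
  {1, 3, 4, 6}  = {1, 4} ∪ {3, 6}
  {1, 4, 5, 6}  = complement {2, 3}
Step 4: 8 new —
  {2, 5}  = complement {1, 3, 4, 6}
  {2, 6}  = {2} ∪ {6}
  {3, 5}  = {5} ∪ {3}
  {1, 4, 6}  = {6} ∪ {1, 4}
  {2, 3, 5}  = {5} ∪ {2, 3}
  {2, 5, 6}  = complement {1, 3, 4}
  {1, 2, 4, 6}  = {6} ∪ {1, 2, 4}
  {1, 3, 4, 5}  = {1, 4, 5} ∪ {3}
Step 5: closed — nothing new.

Therefore σ(𝒞) = { ∅, {2}, {3}, {5}, {6}, {1, 4}, {2, 3}, {2, 5}, {2, 6}, {3, 5}, {3, 6}, {5, 6}, {1, 2, 4}, {1, 3, 4}, {1, 4, 5}, {1, 4, 6}, {2, 3, 5}, {2, 3, 6}, {2, 5, 6}, {3, 5, 6}, {1, 2, 3, 4}, {1, 2, 4, 5}, {1, 2, 4, 6}, {1, 3, 4, 5}, {1, 3, 4, 6}, {1, 4, 5, 6}, {2, 3, 5, 6}, {1, 2, 3, 4, 5}, {1, 2, 3, 4, 6}, {1, 2, 4, 5, 6}, {1, 3, 4, 5, 6}, X } (|σ(𝒞)| = 32).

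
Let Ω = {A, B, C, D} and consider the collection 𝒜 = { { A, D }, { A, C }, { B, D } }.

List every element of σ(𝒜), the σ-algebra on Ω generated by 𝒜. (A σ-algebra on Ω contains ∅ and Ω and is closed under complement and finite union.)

Start: 𝒜 ∪ {∅, Ω} = { ∅, { A, C }, { A, D }, { B, D }, Ω }.
Iteration 1 adds 3:
  { B, C }  = { A, D }ᶜ
  { A, B, D }  = { A, D } ∪ { B, D }
  { A, C, D }  = { A, D } ∪ { A, C }
  |family| = 8
Iteration 2: 4 new —
  { B }  = { A, C, D }ᶜ
  { C }  = { A, B, D }ᶜ
  { A, B, C }  = { B, C } ∪ { A, C }
  { B, C, D }  = { B, C } ∪ { B, D }
  |family| = 12
Iteration 3 adds 2:
  { A }  = { B, C, D }ᶜ
  { D }  = { A, B, C }ᶜ
  |family| = 14
Iteration 4: +2 →
  { A, B }  = { B } ∪ { A }
  { C, D }  = { C } ∪ { D }
  |family| = 16
Iteration 5 adds nothing — fixpoint reached.

Therefore σ(𝒜) = { ∅, { A }, { B }, { C }, { D }, { A, B }, { A, C }, { A, D }, { B, C }, { B, D }, { C, D }, { A, B, C }, { A, B, D }, { A, C, D }, { B, C, D }, Ω } (|σ(𝒜)| = 16).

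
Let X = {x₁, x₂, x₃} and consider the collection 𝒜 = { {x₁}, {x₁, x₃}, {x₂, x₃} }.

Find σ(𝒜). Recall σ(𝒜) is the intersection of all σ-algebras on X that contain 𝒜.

Initial family (5 sets): { {}, {x₁}, {x₁, x₃}, {x₂, x₃}, X }.
Iteration 1 adds 1:
  {x₂}  = complement {x₁, x₃}
Iteration 2: +1 →
  {x₁, x₂}  = {x₂} ∪ {x₁}
Iteration 3: 1 new —
  {x₃}  = complement {x₁, x₂}
Iteration 4: stable.

σ(𝒜) = { {}, {x₁}, {x₂}, {x₃}, {x₁, x₂}, {x₁, x₃}, {x₂, x₃}, X }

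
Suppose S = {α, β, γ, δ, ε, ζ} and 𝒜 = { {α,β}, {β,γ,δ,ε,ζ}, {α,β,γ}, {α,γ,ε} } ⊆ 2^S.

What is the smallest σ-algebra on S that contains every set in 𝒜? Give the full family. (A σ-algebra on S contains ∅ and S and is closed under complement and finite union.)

σ(𝒜) (32 sets): { {}, {α}, {β}, {γ}, {ε}, {α,β}, {α,γ}, {α,ε}, {β,γ}, {β,ε}, {γ,ε}, {δ,ζ}, {α,β,γ}, {α,β,ε}, {α,γ,ε}, {α,δ,ζ}, {β,γ,ε}, {β,δ,ζ}, {γ,δ,ζ}, {δ,ε,ζ}, {α,β,γ,ε}, {α,β,δ,ζ}, {α,γ,δ,ζ}, {α,δ,ε,ζ}, {β,γ,δ,ζ}, {β,δ,ε,ζ}, {γ,δ,ε,ζ}, {α,β,γ,δ,ζ}, {α,β,δ,ε,ζ}, {α,γ,δ,ε,ζ}, {β,γ,δ,ε,ζ}, S }

Check:
Begin from { {}, {α,β}, {α,β,γ}, {α,γ,ε}, {β,γ,δ,ε,ζ}, S } (that is, 𝒜 plus ∅ and S).
Iteration 1: +5 →
  {α}  = ᶜ of {β,γ,δ,ε,ζ}
  {β,δ,ζ}  = ᶜ of {α,γ,ε}
  {δ,ε,ζ}  = ᶜ of {α,β,γ}
  {α,β,γ,ε}  = {α,β,γ} ∪ {α,γ,ε}
  {γ,δ,ε,ζ}  = ᶜ of {α,β}
  [11 total]
Iteration 2: +7 →
  {δ,ζ}  = ᶜ of {α,β,γ,ε}
  {α,β,δ,ζ}  = {β,δ,ζ} ∪ {α,β}
  {α,δ,ε,ζ}  = {δ,ε,ζ} ∪ {α}
  {β,δ,ε,ζ}  = {β,δ,ζ} ∪ {δ,ε,ζ}
  {α,β,γ,δ,ζ}  = {β,δ,ζ} ∪ {α,β,γ}
  {α,β,δ,ε,ζ}  = {α,β} ∪ {δ,ε,ζ}
  {α,γ,δ,ε,ζ}  = {γ,δ,ε,ζ} ∪ {α,γ,ε}
  [18 total]
Iteration 3 adds 7:
  {β}  = ᶜ of {α,γ,δ,ε,ζ}
  {γ}  = ᶜ of {α,β,δ,ε,ζ}
  {ε}  = ᶜ of {α,β,γ,δ,ζ}
  {α,γ}  = ᶜ of {β,δ,ε,ζ}
  {β,γ}  = ᶜ of {α,δ,ε,ζ}
  {γ,ε}  = ᶜ of {α,β,δ,ζ}
  {α,δ,ζ}  = {δ,ζ} ∪ {α}
  [25 total]
Iteration 4 (7 new):
  {α,ε}  = {ε} ∪ {α}
  {β,ε}  = {β} ∪ {ε}
  {α,β,ε}  = {α,β} ∪ {ε}
  {β,γ,ε}  = ᶜ of {α,δ,ζ}
  {γ,δ,ζ}  = {γ} ∪ {δ,ζ}
  {α,γ,δ,ζ}  = {α,δ,ζ} ∪ {γ}
  {β,γ,δ,ζ}  = {β,δ,ζ} ∪ {γ}
  [32 total]
After Iteration 5 the family is unchanged; done.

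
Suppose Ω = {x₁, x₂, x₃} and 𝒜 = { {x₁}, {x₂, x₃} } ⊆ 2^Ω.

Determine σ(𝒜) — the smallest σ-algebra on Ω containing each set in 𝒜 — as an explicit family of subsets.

Start: 𝒜 ∪ {∅, Ω} = { {}, {x₁}, {x₂, x₃}, Ω }.
Iteration 1 adds nothing — fixpoint reached.

Therefore σ(𝒜) = { {}, {x₁}, {x₂, x₃}, Ω } (|σ(𝒜)| = 4).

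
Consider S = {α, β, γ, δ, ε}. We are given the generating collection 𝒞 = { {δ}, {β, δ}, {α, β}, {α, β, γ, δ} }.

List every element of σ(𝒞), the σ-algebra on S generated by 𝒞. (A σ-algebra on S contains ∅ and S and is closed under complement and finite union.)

|σ(𝒞)| = 32.  σ(𝒞) = { {}, {α}, {β}, {γ}, {δ}, {ε}, {α, β}, {α, γ}, {α, δ}, {α, ε}, {β, γ}, {β, δ}, {β, ε}, {γ, δ}, {γ, ε}, {δ, ε}, {α, β, γ}, {α, β, δ}, {α, β, ε}, {α, γ, δ}, {α, γ, ε}, {α, δ, ε}, {β, γ, δ}, {β, γ, ε}, {β, δ, ε}, {γ, δ, ε}, {α, β, γ, δ}, {α, β, γ, ε}, {α, β, δ, ε}, {α, γ, δ, ε}, {β, γ, δ, ε}, S }

Derivation:
Initial family (6 sets): { {}, {δ}, {α, β}, {β, δ}, {α, β, γ, δ}, S }.
Round 1. New:
  {ε}  = complement {α, β, γ, δ}
  {α, β, δ}  = {α, β} ∪ {δ}
  {α, γ, ε}  = complement {β, δ}
  {γ, δ, ε}  = complement {α, β}
  {α, β, γ, ε}  = complement {δ}
  (now 11)
Round 2 adds 7:
  {γ, ε}  = complement {α, β, δ}
  {δ, ε}  = {ε} ∪ {δ}
  {α, β, ε}  = {α, β} ∪ {ε}
  {β, δ, ε}  = {ε} ∪ {β, δ}
  {α, β, δ, ε}  = {α, β, δ} ∪ {ε}
  {α, γ, δ, ε}  = {γ, δ, ε} ∪ {α, γ, ε}
  {β, γ, δ, ε}  = {γ, δ, ε} ∪ {β, δ}
  (now 18)
Round 3: +6 →
  {α}  = complement {β, γ, δ, ε}
  {β}  = complement {α, γ, δ, ε}
  {γ}  = complement {α, β, δ, ε}
  {α, γ}  = complement {β, δ, ε}
  {γ, δ}  = complement {α, β, ε}
  {α, β, γ}  = complement {δ, ε}
  (now 24)
Round 4. New:
  {α, δ}  = {δ} ∪ {α}
  {α, ε}  = {ε} ∪ {α}
  {β, γ}  = {β} ∪ {γ}
  {β, ε}  = {β} ∪ {ε}
  {α, γ, δ}  = {γ, δ} ∪ {α, γ}
  {α, δ, ε}  = {δ, ε} ∪ {α}
  {β, γ, δ}  = {γ, δ} ∪ {β}
  {β, γ, ε}  = {β} ∪ {γ, ε}
  (now 32)
Round 5: stable.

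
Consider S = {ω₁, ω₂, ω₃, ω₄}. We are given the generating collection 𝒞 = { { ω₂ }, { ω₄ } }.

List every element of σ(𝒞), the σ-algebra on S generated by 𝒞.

Initial family (4 sets): { {  }, { ω₂ }, { ω₄ }, S }.
Pass 1 (3 new):
  { ω₂, ω₄ }  = { ω₂ } ∪ { ω₄ }
  { ω₁, ω₂, ω₃ }  = { ω₄ }ᶜ
  { ω₁, ω₃, ω₄ }  = { ω₂ }ᶜ
  |family| = 7
Pass 2: 1 new —
  { ω₁, ω₃ }  = { ω₂, ω₄ }ᶜ
  |family| = 8
Pass 3: closed — nothing new.

Therefore σ(𝒞) = { {  }, { ω₂ }, { ω₄ }, { ω₁, ω₃ }, { ω₂, ω₄ }, { ω₁, ω₂, ω₃ }, { ω₁, ω₃, ω₄ }, S } (|σ(𝒞)| = 8).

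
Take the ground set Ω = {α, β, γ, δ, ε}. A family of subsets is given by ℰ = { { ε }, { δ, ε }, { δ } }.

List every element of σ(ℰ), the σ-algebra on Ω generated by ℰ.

|σ(ℰ)| = 8.  σ(ℰ) = { {  }, { δ }, { ε }, { δ, ε }, { α, β, γ }, { α, β, γ, δ }, { α, β, γ, ε }, Ω }

Working:
Take S₀ = ℰ ∪ {∅, Ω} = { {  }, { δ }, { ε }, { δ, ε }, Ω }.
Pass 1 adds 3:
  { α, β, γ }  = ᶜ of { δ, ε }
  { α, β, γ, δ }  = ᶜ of { ε }
  { α, β, γ, ε }  = ᶜ of { δ }
  [8 total]
Pass 2: already closed under ᶜ and ∪.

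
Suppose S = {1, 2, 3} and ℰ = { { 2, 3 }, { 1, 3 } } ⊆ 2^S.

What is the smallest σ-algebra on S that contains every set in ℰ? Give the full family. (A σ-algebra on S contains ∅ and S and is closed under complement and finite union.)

σ(ℰ) (8 sets): { {}, { 1 }, { 2 }, { 3 }, { 1, 2 }, { 1, 3 }, { 2, 3 }, S }

Derivation:
Take S₀ = ℰ ∪ {∅, S} = { {}, { 1, 3 }, { 2, 3 }, S }.
Iteration 1 (2 new):
  { 1 }  = ᶜ of { 2, 3 }
  { 2 }  = ᶜ of { 1, 3 }
Iteration 2: 1 new —
  { 1, 2 }  = { 2 } ∪ { 1 }
Iteration 3: 1 new —
  { 3 }  = ᶜ of { 1, 2 }
After Iteration 4 the family is unchanged; done.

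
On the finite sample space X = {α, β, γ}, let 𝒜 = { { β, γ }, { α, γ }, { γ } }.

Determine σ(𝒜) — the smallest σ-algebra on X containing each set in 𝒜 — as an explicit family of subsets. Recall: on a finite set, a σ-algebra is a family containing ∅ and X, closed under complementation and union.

Answer: σ(𝒜) = { {}, { α }, { β }, { γ }, { α, β }, { α, γ }, { β, γ }, X }

Check:
Take S₀ = 𝒜 ∪ {∅, X} = { {}, { γ }, { α, γ }, { β, γ }, X }.
Pass 1. New:
  { α }  = { β, γ }ᶜ
  { β }  = { α, γ }ᶜ
  { α, β }  = { γ }ᶜ
  — 8 sets.
Pass 2: closed — nothing new.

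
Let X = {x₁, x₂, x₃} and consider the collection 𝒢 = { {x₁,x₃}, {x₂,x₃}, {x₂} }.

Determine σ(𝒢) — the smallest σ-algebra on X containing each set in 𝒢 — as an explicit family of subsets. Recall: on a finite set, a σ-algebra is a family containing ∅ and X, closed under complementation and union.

Start: 𝒢 ∪ {∅, X} = { ∅, {x₂}, {x₁,x₃}, {x₂,x₃}, X }.
Pass 1: +1 →
  {x₁}  = complement {x₂,x₃}
  (now 6)
Pass 2 adds 1:
  {x₁,x₂}  = {x₂} ∪ {x₁}
  (now 7)
Pass 3. New:
  {x₃}  = complement {x₁,x₂}
  (now 8)
After Pass 4 the family is unchanged; done.

σ(𝒢) = { ∅, {x₁}, {x₂}, {x₃}, {x₁,x₂}, {x₁,x₃}, {x₂,x₃}, X }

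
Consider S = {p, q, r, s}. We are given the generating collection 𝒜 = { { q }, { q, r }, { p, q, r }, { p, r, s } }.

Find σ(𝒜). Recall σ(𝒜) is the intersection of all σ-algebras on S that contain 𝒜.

Begin from { ∅, { q }, { q, r }, { p, q, r }, { p, r, s }, S } (that is, 𝒜 plus ∅ and S).
Step 1 (2 new):
  { s }  = S∖{ p, q, r }
  { p, s }  = S∖{ q, r }
  [8 total]
Step 2 (3 new):
  { q, s }  = { s } ∪ { q }
  { p, q, s }  = { q } ∪ { p, s }
  { q, r, s }  = { s } ∪ { q, r }
  [11 total]
Step 3 adds 3:
  { p }  = S∖{ q, r, s }
  { r }  = S∖{ p, q, s }
  { p, r }  = S∖{ q, s }
  [14 total]
Step 4: 2 new —
  { p, q }  = { q } ∪ { p }
  { r, s }  = { r } ∪ { s }
  [16 total]
Step 5: closed — nothing new.

|σ(𝒜)| = 16.  σ(𝒜) = { ∅, { p }, { q }, { r }, { s }, { p, q }, { p, r }, { p, s }, { q, r }, { q, s }, { r, s }, { p, q, r }, { p, q, s }, { p, r, s }, { q, r, s }, S }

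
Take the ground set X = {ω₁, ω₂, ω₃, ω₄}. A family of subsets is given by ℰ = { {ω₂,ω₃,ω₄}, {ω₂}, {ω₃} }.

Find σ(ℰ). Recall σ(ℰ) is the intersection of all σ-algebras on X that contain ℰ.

σ(ℰ) (16 sets): { {}, {ω₁}, {ω₂}, {ω₃}, {ω₄}, {ω₁,ω₂}, {ω₁,ω₃}, {ω₁,ω₄}, {ω₂,ω₃}, {ω₂,ω₄}, {ω₃,ω₄}, {ω₁,ω₂,ω₃}, {ω₁,ω₂,ω₄}, {ω₁,ω₃,ω₄}, {ω₂,ω₃,ω₄}, X }

Derivation:
Start: ℰ ∪ {∅, X} = { {}, {ω₂}, {ω₃}, {ω₂,ω₃,ω₄}, X }.
Iteration 1 adds 4:
  {ω₁}  = complement {ω₂,ω₃,ω₄}
  {ω₂,ω₃}  = {ω₃} ∪ {ω₂}
  {ω₁,ω₂,ω₄}  = complement {ω₃}
  {ω₁,ω₃,ω₄}  = complement {ω₂}
  — 9 sets.
Iteration 2. New:
  {ω₁,ω₂}  = {ω₂} ∪ {ω₁}
  {ω₁,ω₃}  = {ω₃} ∪ {ω₁}
  {ω₁,ω₄}  = complement {ω₂,ω₃}
  {ω₁,ω₂,ω₃}  = {ω₂,ω₃} ∪ {ω₁}
  — 13 sets.
Iteration 3 adds 3:
  {ω₄}  = complement {ω₁,ω₂,ω₃}
  {ω₂,ω₄}  = complement {ω₁,ω₃}
  {ω₃,ω₄}  = complement {ω₁,ω₂}
  — 16 sets.
Iteration 4: no new sets; the family is a σ-algebra.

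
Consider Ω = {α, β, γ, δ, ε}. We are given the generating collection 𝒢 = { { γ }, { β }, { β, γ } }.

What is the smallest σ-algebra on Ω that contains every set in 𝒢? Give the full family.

σ(𝒢) = { {  }, { β }, { γ }, { β, γ }, { α, δ, ε }, { α, β, δ, ε }, { α, γ, δ, ε }, Ω }

Derivation:
Initial family (5 sets): { {  }, { β }, { γ }, { β, γ }, Ω }.
Round 1: 3 new —
  { α, δ, ε }  = { β, γ }ᶜ
  { α, β, δ, ε }  = { γ }ᶜ
  { α, γ, δ, ε }  = { β }ᶜ
Round 2: already closed under ᶜ and ∪.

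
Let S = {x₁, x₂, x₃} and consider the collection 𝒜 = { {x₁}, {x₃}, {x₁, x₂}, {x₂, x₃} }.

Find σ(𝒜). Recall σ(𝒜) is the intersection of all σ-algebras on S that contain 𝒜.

|σ(𝒜)| = 8.  σ(𝒜) = { {}, {x₁}, {x₂}, {x₃}, {x₁, x₂}, {x₁, x₃}, {x₂, x₃}, S }

Derivation:
Begin from { {}, {x₁}, {x₃}, {x₁, x₂}, {x₂, x₃}, S } (that is, 𝒜 plus ∅ and S).
Step 1 adds 1:
  {x₁, x₃}  = {x₃} ∪ {x₁}
  (now 7)
Step 2: +1 →
  {x₂}  = {x₁, x₃}ᶜ
  (now 8)
Step 3 adds nothing — fixpoint reached.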